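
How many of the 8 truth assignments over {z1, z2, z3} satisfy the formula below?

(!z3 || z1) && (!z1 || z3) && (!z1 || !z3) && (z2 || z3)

1

There are 2^3 = 8 truth assignments over (z1, z2, z3).
Check each against the 4 clauses (columns in the order z1, z2, z3):
  F F F  ✗ fails (z2 || z3)
  F F T  ✗ fails (!z3 || z1)
  F T F  ✓ satisfies all
  F T T  ✗ fails (!z3 || z1)
  T F F  ✗ fails (!z1 || z3)
  T F T  ✗ fails (!z1 || !z3)
  T T F  ✗ fails (!z1 || z3)
  T T T  ✗ fails (!z1 || !z3)
1 of the 8 rows is a model.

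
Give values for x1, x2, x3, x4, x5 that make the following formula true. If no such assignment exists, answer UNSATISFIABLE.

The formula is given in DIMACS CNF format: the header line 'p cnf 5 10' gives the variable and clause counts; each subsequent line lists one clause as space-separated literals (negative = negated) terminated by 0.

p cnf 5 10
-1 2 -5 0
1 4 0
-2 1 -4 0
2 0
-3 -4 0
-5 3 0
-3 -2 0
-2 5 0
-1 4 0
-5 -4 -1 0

Unit clause (x2) forces x2 = True.
Unit clause (¬x3) forces x3 = False.
Unit clause (¬x5) forces x5 = False.
Now (x5) is unsatisfied and unit — conflict.

UNSATISFIABLE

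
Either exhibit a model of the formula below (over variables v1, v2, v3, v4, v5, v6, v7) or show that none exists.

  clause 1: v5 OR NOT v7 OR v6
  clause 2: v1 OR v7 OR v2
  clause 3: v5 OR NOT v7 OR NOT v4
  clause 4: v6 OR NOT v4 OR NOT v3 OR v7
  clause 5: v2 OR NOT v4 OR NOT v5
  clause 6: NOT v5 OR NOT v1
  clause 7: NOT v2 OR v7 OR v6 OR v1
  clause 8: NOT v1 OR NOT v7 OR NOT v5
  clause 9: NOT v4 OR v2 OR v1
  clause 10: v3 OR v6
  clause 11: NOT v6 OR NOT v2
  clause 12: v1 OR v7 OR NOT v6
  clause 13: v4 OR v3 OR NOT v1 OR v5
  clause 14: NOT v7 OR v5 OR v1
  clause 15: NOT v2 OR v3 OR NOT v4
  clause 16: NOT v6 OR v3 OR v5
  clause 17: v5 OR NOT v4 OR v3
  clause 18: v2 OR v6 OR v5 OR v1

Suppose v5 = false.
Suppose v7 = false.
Suppose v1 = true.
Suppose v3 = true.
Suppose v6 = true.
Unit clause (NOT v2) forces v2 = false.
Every clause is now satisfied; v4 is unconstrained.

v1: true, v2: false, v3: true, v4: false, v5: false, v6: true, v7: false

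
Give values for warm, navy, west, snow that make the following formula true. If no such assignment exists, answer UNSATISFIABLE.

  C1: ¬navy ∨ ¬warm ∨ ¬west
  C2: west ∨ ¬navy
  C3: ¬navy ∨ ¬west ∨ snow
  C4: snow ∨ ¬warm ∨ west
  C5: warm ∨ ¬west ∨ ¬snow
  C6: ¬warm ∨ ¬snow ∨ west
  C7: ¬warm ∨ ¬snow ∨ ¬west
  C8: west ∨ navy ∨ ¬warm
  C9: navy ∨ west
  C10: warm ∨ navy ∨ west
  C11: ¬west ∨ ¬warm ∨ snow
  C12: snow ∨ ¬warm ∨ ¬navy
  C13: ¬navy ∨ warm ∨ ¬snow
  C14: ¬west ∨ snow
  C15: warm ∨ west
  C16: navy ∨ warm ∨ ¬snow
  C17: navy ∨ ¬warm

UNSATISFIABLE

Try west = True.
(snow) alone gives snow = True.
(warm) alone gives warm = True.
Now (¬warm) is unsatisfied and unit — conflict.
Undo west and try west = False.
(¬navy) alone gives navy = False.
Now (navy) is unsatisfied and unit — conflict.
Both values of west lead to a conflict.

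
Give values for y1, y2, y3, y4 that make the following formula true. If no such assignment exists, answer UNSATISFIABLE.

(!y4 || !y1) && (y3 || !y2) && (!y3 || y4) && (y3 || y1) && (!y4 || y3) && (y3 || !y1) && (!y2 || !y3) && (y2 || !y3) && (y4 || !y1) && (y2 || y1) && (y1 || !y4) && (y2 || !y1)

UNSATISFIABLE

Try y4 = false.
Unit clause (!y3) forces y3 = false.
Unit clause (!y2) forces y2 = false.
Unit clause (y1) forces y1 = true.
But (!y1) is also a unit clause — contradiction.
So y4 must be the other value — set y4 = true.
Unit clause (!y1) forces y1 = false.
But (y1) is also a unit clause — contradiction.
Neither y4 = true nor y4 = false works.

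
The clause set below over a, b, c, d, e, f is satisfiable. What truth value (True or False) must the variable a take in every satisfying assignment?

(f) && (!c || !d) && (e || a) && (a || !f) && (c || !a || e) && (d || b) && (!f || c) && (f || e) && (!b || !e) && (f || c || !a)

True

Suppose a = false.
(f) alone gives f = true.
That conflicts with the unit clause (!f).
So every satisfying assignment has a = True.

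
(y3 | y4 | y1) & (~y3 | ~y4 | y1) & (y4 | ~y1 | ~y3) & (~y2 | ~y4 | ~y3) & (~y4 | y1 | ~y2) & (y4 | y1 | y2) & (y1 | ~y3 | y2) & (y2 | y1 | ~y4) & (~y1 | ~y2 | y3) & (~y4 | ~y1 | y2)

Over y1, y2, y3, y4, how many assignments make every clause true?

2

There are 2^4 = 16 truth assignments over (y1, y2, y3, y4).
Check each against the 10 clauses (columns in the order y1, y2, y3, y4):
  F F F F  ✗ fails (y3 | y4 | y1)
  F F F T  ✗ fails (y2 | y1 | ~y4)
  F F T F  ✗ fails (y4 | y1 | y2)
  F F T T  ✗ fails (~y3 | ~y4 | y1)
  F T F F  ✗ fails (y3 | y4 | y1)
  F T F T  ✗ fails (~y4 | y1 | ~y2)
  F T T F  ✓ satisfies all
  F T T T  ✗ fails (~y3 | ~y4 | y1)
  T F F F  ✓ satisfies all
  T F F T  ✗ fails (~y4 | ~y1 | y2)
  T F T F  ✗ fails (y4 | ~y1 | ~y3)
  T F T T  ✗ fails (~y4 | ~y1 | y2)
  T T F F  ✗ fails (~y1 | ~y2 | y3)
  T T F T  ✗ fails (~y1 | ~y2 | y3)
  T T T F  ✗ fails (y4 | ~y1 | ~y3)
  T T T T  ✗ fails (~y2 | ~y4 | ~y3)
2 of the 16 rows are models.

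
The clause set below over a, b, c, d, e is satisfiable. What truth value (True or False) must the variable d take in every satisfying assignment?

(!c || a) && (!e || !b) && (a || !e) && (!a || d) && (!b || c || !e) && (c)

True

Suppose d = false.
Unit clause (!a) forces a = false.
Unit clause (!c) forces c = false.
That conflicts with the unit clause (c).
So every satisfying assignment has d = True.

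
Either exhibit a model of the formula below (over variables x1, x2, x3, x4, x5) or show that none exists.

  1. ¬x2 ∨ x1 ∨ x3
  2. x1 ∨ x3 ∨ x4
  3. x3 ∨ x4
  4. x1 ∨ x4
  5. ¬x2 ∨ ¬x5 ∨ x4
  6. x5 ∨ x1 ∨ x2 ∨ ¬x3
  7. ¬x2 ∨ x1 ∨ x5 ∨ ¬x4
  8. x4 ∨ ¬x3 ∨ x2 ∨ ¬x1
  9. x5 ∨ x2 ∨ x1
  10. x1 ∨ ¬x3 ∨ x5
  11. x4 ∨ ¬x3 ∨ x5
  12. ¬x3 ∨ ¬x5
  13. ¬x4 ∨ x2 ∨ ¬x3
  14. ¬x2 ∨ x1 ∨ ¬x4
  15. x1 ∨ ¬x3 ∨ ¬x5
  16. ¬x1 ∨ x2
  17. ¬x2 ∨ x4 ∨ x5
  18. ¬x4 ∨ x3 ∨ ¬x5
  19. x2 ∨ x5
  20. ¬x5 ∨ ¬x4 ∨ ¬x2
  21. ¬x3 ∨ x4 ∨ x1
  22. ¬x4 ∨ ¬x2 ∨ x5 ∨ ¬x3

Branch on x3: set x3 = False.
From the singleton clause (x4), x4 = True.
From the singleton clause (¬x5), x5 = False.
From the singleton clause (x2), x2 = True.
From the singleton clause (x1), x1 = True.
Every clause now holds.

x1: True,  x2: True,  x3: False,  x4: True,  x5: False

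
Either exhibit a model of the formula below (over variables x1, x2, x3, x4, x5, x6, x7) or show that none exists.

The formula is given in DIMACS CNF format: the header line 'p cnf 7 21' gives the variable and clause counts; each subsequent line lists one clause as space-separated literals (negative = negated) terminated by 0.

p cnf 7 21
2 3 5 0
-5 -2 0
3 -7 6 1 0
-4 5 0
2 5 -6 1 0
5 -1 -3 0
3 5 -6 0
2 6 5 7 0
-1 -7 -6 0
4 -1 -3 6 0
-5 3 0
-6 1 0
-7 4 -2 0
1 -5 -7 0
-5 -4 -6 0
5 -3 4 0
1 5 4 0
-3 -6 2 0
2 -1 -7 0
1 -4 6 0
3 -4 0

Case x5 = True:
(¬x2) alone gives x2 = False.
(x3) alone gives x3 = True.
(¬x6) alone gives x6 = False.
Case x4 = False:
(¬x1) alone gives x1 = False.
(¬x7) alone gives x7 = False.
Every clause now holds.

x1=False, x2=False, x3=True, x4=False, x5=True, x6=False, x7=False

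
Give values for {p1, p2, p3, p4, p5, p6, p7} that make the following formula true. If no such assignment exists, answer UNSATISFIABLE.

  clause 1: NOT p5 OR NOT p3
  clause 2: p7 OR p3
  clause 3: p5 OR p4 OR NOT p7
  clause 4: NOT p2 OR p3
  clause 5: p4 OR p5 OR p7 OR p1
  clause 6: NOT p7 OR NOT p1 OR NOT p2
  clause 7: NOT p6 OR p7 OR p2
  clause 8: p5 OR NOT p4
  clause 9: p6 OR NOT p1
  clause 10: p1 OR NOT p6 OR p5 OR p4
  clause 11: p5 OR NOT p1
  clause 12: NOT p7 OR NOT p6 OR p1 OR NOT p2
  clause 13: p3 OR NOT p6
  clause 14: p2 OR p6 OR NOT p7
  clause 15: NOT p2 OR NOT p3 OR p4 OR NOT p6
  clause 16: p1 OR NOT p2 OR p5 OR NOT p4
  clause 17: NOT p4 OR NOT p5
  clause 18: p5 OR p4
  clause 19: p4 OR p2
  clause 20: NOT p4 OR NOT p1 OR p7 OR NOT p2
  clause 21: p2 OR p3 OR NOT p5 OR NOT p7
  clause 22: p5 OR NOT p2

Case p5 = false:
From the singleton clause (NOT p4), p4 = false.
That conflicts with the unit clause (p4).
Backtrack on p5: now try p5 = true.
From the singleton clause (NOT p3), p3 = false.
From the singleton clause (p7), p7 = true.
From the singleton clause (NOT p2), p2 = false.
That conflicts with the unit clause (p2).
Neither p5 = true nor p5 = false works.

UNSATISFIABLE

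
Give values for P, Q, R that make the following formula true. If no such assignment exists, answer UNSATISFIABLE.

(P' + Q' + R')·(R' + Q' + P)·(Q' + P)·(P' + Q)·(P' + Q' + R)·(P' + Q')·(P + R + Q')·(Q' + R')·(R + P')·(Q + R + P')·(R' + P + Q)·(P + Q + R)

Try Q = 0.
From the singleton clause (P'), P = 0.
From the singleton clause (R'), R = 0.
But (R) is also a unit clause — contradiction.
Backtrack on Q: now try Q = 1.
From the singleton clause (P), P = 1.
But (P') is also a unit clause — contradiction.
Neither Q = 1 nor Q = 0 works.

UNSATISFIABLE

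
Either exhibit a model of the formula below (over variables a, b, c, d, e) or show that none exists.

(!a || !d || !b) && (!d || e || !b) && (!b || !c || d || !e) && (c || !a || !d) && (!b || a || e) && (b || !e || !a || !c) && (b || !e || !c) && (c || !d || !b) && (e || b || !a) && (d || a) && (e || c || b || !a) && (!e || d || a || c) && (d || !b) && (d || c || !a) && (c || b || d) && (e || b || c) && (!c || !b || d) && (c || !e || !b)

a ↦ false; b ↦ true; c ↦ true; d ↦ true; e ↦ true

Suppose d = true.
Suppose a = false.
Suppose e = true.
Suppose b = true.
(c) alone gives c = true.
This assignment satisfies each clause.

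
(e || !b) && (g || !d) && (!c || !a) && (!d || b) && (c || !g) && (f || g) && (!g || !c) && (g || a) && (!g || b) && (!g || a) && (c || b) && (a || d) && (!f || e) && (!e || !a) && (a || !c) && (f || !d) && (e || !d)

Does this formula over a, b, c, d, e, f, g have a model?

No, unsatisfiable

Branch on e: set e = true.
Unit clause (!a) forces a = false.
Unit clause (g) forces g = true.
That conflicts with the unit clause (!g).
Backtrack on e: now try e = false.
Unit clause (!b) forces b = false.
Unit clause (!d) forces d = false.
Unit clause (!g) forces g = false.
Unit clause (f) forces f = true.
That conflicts with the unit clause (!f).
Either choice for e ends in contradiction.
No assignment satisfies every clause.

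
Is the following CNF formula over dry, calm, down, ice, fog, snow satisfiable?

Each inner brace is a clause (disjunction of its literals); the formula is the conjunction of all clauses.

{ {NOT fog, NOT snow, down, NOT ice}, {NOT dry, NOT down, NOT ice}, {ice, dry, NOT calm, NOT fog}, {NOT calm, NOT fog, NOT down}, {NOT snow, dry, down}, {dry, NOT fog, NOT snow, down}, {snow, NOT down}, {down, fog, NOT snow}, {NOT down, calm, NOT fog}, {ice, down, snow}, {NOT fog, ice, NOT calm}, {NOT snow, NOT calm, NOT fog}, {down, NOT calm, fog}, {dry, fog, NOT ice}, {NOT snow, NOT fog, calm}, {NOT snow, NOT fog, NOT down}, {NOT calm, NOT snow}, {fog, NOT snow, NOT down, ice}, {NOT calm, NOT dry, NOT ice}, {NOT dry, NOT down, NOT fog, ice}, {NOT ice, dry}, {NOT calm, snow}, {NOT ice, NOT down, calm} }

Yes, satisfiable

Suppose snow = false.
The clause (NOT down) is unit, so down = false.
The clause (ice) is unit, so ice = true.
The clause (dry) is unit, so dry = true.
The clause (NOT calm) is unit, so calm = false.
Every clause is now satisfied; fog is unconstrained.
A satisfying assignment: dry=true; calm=false; down=false; ice=true; fog=false; snow=false.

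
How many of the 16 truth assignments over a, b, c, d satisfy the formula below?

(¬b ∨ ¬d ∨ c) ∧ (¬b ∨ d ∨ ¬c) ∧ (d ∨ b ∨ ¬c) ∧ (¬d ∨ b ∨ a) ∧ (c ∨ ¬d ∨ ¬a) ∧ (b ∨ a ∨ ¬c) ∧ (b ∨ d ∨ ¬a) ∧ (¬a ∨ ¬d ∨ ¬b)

5

There are 2^4 = 16 truth assignments over (a, b, c, d).
Check each against the 8 clauses (columns in the order a, b, c, d):
  F F F F  ✓ satisfies all
  F F F T  ✗ fails (¬d ∨ b ∨ a)
  F F T F  ✗ fails (d ∨ b ∨ ¬c)
  F F T T  ✗ fails (¬d ∨ b ∨ a)
  F T F F  ✓ satisfies all
  F T F T  ✗ fails (¬b ∨ ¬d ∨ c)
  F T T F  ✗ fails (¬b ∨ d ∨ ¬c)
  F T T T  ✓ satisfies all
  T F F F  ✗ fails (b ∨ d ∨ ¬a)
  T F F T  ✗ fails (c ∨ ¬d ∨ ¬a)
  T F T F  ✗ fails (d ∨ b ∨ ¬c)
  T F T T  ✓ satisfies all
  T T F F  ✓ satisfies all
  T T F T  ✗ fails (¬b ∨ ¬d ∨ c)
  T T T F  ✗ fails (¬b ∨ d ∨ ¬c)
  T T T T  ✗ fails (¬a ∨ ¬d ∨ ¬b)
5 of the 16 rows are models.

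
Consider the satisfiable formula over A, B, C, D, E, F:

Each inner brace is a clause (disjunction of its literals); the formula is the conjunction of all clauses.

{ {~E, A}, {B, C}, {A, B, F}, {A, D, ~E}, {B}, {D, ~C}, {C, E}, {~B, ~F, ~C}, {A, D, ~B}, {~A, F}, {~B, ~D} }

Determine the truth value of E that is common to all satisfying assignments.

True

Suppose E = 0.
Unit clause (B) forces B = 1.
Unit clause (C) forces C = 1.
Unit clause (D) forces D = 1.
Now (~D) is unsatisfied and unit — conflict.
So every satisfying assignment has E = True.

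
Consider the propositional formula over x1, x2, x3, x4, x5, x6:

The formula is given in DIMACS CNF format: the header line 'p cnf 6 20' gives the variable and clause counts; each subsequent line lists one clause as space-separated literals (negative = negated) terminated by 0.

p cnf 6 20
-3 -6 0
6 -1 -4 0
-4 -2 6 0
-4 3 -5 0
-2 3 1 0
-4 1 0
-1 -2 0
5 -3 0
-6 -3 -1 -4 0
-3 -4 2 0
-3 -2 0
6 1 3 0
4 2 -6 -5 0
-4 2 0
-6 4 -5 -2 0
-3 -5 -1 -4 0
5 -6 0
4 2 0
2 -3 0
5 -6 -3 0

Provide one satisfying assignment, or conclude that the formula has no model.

UNSATISFIABLE

Try x3 = False.
Try x4 = False.
The clause (x2) is unit, so x2 = True.
The clause (x1) is unit, so x1 = True.
But (¬x1) is also a unit clause — contradiction.
So x4 must be the other value — set x4 = True.
The clause (¬x5) is unit, so x5 = False.
The clause (x1) is unit, so x1 = True.
The clause (x6) is unit, so x6 = True.
But (¬x6) is also a unit clause — contradiction.
Both values of x4 lead to a conflict.
So x3 must be the other value — set x3 = True.
The clause (¬x6) is unit, so x6 = False.
The clause (x5) is unit, so x5 = True.
The clause (¬x2) is unit, so x2 = False.
But (x2) is also a unit clause — contradiction.
Both values of x3 lead to a conflict.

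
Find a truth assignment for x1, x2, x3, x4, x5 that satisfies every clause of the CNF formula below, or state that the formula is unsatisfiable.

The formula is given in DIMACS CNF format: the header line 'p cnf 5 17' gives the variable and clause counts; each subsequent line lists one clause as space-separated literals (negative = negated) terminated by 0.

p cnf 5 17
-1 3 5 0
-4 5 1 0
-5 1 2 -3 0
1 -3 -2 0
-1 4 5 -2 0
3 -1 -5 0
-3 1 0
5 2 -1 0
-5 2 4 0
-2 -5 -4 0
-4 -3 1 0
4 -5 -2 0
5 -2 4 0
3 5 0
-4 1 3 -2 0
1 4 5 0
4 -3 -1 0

Suppose x3 = True.
Unit clause (x1) forces x1 = True.
Unit clause (x4) forces x4 = True.
Suppose x5 = True.
Unit clause (¬x2) forces x2 = False.
This assignment satisfies each clause.

x1 ↦ True, x2 ↦ False, x3 ↦ True, x4 ↦ True, x5 ↦ True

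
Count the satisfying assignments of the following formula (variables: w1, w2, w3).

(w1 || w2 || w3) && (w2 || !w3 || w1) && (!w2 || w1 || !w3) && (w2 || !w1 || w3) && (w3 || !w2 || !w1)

3

There are 2^3 = 8 truth assignments over (w1, w2, w3).
Split on w1. With w1 = true, the clauses containing w1 are satisfied and !w1 drops from the rest; 2 of the 2^2 = 4 assignments to the other variables satisfy what remains.
With w1 = false, by the same count on the reduced clause set, 1 assignment works.
(One model: w1=F, w2=T, w3=F.)
Total: 2 + 1 = 3.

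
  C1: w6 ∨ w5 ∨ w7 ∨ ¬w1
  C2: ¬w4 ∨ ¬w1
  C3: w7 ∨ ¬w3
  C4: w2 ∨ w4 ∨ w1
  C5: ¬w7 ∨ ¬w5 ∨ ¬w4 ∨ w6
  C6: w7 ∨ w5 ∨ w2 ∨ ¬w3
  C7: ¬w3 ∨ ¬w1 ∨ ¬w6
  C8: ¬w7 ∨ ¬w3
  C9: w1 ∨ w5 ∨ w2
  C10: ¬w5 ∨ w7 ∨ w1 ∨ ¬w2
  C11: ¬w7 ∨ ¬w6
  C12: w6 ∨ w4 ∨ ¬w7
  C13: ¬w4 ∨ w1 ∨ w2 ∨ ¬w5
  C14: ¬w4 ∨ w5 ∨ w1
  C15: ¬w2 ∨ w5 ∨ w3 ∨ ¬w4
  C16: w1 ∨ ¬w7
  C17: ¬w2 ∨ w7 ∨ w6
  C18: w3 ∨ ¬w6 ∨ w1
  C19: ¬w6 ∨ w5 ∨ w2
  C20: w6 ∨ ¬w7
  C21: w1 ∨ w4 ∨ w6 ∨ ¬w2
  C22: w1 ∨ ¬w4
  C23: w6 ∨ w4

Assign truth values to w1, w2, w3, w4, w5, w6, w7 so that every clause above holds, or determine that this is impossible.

w1=True; w2=True; w3=False; w4=False; w5=True; w6=True; w7=False

Suppose w4 = False.
From the singleton clause (w6), w6 = True.
From the singleton clause (¬w7), w7 = False.
From the singleton clause (¬w3), w3 = False.
From the singleton clause (w1), w1 = True.
Suppose w5 = True.
All clauses hold; w2 can take either value.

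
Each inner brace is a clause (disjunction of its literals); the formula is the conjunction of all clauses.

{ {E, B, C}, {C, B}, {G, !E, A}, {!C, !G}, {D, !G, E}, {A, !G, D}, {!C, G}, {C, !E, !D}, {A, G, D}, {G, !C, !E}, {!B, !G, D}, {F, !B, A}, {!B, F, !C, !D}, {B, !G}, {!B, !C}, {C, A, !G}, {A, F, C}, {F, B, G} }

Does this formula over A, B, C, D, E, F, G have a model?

Try C = false.
Unit clause (B) forces B = true.
Try E = false.
Try D = true.
Try F = true.
Try A = false.
Unit clause (!G) forces G = false.
This assignment satisfies each clause.
A satisfying assignment: A ↦ false, B ↦ true, C ↦ false, D ↦ true, E ↦ false, F ↦ true, G ↦ false.

Yes, satisfiable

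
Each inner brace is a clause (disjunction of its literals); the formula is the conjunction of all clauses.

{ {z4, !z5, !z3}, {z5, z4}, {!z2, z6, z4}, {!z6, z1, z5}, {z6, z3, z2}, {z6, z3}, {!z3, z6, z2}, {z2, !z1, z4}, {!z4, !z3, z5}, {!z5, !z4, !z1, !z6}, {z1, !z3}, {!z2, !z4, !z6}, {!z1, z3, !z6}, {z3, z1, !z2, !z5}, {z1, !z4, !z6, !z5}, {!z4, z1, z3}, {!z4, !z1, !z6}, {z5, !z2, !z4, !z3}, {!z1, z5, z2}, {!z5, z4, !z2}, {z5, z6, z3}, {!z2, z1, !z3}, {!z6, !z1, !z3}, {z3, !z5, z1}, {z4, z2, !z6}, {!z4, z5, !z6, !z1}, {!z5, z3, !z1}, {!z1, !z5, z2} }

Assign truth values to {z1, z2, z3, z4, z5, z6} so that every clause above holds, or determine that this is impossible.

z1=true,  z2=true,  z3=true,  z4=true,  z5=true,  z6=false

Branch on z5: set z5 = true.
Branch on z4: set z4 = true.
Branch on z6: set z6 = false.
The clause (z3) is unit, so z3 = true.
The clause (z2) is unit, so z2 = true.
The clause (z1) is unit, so z1 = true.
This assignment satisfies each clause.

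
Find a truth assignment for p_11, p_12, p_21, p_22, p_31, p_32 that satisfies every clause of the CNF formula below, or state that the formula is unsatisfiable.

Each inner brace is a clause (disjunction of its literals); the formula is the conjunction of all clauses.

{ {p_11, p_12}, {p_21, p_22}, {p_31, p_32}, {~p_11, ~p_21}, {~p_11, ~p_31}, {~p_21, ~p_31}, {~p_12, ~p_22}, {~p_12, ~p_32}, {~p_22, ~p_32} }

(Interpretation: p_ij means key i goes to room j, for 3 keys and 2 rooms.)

UNSATISFIABLE

Branch on p_11: set p_11 = 1.
(~p_21) alone gives p_21 = 0.
(p_22) alone gives p_22 = 1.
(~p_31) alone gives p_31 = 0.
(p_32) alone gives p_32 = 1.
That conflicts with the unit clause (~p_32).
Undo p_11 and try p_11 = 0.
(p_12) alone gives p_12 = 1.
(~p_22) alone gives p_22 = 0.
(p_21) alone gives p_21 = 1.
(~p_31) alone gives p_31 = 0.
(p_32) alone gives p_32 = 1.
That conflicts with the unit clause (~p_32).
Both values of p_11 lead to a conflict.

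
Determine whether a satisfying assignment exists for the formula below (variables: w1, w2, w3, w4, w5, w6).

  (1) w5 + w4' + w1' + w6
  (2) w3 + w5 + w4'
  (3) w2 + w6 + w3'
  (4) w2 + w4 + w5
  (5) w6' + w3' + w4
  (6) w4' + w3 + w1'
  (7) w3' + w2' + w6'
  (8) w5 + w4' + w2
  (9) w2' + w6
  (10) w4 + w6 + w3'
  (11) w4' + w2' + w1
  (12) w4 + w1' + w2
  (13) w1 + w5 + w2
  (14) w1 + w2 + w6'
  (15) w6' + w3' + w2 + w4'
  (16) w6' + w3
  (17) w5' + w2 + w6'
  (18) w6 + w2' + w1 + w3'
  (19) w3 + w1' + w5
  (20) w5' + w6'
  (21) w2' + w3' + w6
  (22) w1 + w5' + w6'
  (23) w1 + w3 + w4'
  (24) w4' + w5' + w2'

Branch on w2: set w2 = 0.
Branch on w6: set w6 = 0.
(w3') alone gives w3 = 0.
Branch on w5: set w5 = 1.
Branch on w4: set w4 = 0.
(w1') alone gives w1 = 0.
This assignment satisfies each clause.
A satisfying assignment: w1: 0,  w2: 0,  w3: 0,  w4: 0,  w5: 1,  w6: 0.

Yes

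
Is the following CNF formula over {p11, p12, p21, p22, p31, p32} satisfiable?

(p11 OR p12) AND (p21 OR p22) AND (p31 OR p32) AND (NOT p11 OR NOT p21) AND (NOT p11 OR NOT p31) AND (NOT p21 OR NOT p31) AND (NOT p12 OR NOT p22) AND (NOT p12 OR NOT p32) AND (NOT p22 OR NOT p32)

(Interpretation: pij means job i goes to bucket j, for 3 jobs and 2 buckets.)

Branch on p11: set p11 = true.
From the singleton clause (NOT p21), p21 = false.
From the singleton clause (p22), p22 = true.
From the singleton clause (NOT p31), p31 = false.
From the singleton clause (p32), p32 = true.
But (NOT p32) is also a unit clause — contradiction.
That branch fails; take p11 = false instead.
From the singleton clause (p12), p12 = true.
From the singleton clause (NOT p22), p22 = false.
From the singleton clause (p21), p21 = true.
From the singleton clause (NOT p31), p31 = false.
From the singleton clause (p32), p32 = true.
But (NOT p32) is also a unit clause — contradiction.
Neither p11 = true nor p11 = false works.
No assignment satisfies every clause.

No, unsatisfiable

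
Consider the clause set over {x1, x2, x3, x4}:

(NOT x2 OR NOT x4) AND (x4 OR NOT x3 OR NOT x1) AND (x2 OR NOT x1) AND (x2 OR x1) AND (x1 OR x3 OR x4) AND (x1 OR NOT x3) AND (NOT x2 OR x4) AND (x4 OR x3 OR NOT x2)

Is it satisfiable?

Try x2 = false.
(NOT x1) alone gives x1 = false.
But (x1) is also a unit clause — contradiction.
Undo x2 and try x2 = true.
(NOT x4) alone gives x4 = false.
But (x4) is also a unit clause — contradiction.
Either choice for x2 ends in contradiction.
No assignment satisfies every clause.

Unsatisfiable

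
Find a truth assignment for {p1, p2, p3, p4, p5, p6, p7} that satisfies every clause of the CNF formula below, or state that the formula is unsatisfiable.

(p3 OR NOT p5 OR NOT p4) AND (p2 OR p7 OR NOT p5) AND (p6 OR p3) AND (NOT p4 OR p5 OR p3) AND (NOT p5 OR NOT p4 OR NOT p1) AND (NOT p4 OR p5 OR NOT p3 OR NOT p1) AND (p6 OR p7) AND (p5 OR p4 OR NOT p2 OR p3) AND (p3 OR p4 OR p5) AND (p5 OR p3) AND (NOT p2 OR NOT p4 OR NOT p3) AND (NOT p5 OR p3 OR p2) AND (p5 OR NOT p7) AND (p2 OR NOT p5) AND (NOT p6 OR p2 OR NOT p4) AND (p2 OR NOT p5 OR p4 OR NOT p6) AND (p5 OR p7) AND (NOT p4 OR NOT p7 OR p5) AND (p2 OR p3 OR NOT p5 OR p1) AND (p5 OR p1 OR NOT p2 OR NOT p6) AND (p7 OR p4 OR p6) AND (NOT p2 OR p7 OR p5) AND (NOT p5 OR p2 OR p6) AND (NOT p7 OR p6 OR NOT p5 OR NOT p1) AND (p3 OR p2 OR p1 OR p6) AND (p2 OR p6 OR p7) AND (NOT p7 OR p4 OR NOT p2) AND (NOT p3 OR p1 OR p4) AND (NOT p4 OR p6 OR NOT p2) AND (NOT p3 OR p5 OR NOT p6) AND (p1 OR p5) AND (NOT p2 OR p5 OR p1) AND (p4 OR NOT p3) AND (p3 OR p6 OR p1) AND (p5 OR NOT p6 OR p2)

Try p6 = true.
Try p5 = true.
From the singleton clause (p2), p2 = true.
Try p3 = false.
From the singleton clause (NOT p4), p4 = false.
From the singleton clause (NOT p7), p7 = false.
No clause remains; p1 is free.

p1=true,  p2=true,  p3=false,  p4=false,  p5=true,  p6=true,  p7=false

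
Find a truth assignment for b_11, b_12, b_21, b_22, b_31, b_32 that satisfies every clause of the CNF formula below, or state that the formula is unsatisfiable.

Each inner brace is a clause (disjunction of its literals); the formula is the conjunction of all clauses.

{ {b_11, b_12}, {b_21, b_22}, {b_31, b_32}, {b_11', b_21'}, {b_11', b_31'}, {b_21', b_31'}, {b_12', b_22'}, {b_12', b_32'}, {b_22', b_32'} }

Try b_11 = 1.
From the singleton clause (b_21'), b_21 = 0.
From the singleton clause (b_22), b_22 = 1.
From the singleton clause (b_31'), b_31 = 0.
From the singleton clause (b_32), b_32 = 1.
That conflicts with the unit clause (b_32').
That branch fails; take b_11 = 0 instead.
From the singleton clause (b_12), b_12 = 1.
From the singleton clause (b_22'), b_22 = 0.
From the singleton clause (b_21), b_21 = 1.
From the singleton clause (b_31'), b_31 = 0.
From the singleton clause (b_32), b_32 = 1.
That conflicts with the unit clause (b_32').
Either choice for b_11 ends in contradiction.

UNSATISFIABLE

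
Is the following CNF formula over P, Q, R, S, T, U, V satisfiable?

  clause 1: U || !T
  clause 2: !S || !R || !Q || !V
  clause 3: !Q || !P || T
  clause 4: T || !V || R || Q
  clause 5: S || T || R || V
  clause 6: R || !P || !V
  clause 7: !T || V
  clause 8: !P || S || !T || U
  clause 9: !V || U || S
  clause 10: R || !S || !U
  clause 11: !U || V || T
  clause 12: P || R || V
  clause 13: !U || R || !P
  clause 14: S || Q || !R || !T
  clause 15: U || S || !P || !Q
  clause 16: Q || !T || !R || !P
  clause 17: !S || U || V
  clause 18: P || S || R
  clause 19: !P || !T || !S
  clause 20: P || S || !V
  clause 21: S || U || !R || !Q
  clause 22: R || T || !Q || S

Yes, satisfiable

Case U = true:
Case T = false:
The clause (V) is unit, so V = true.
Case Q = false:
The clause (R) is unit, so R = true.
Case P = true:
All clauses hold; S can take either value.
A satisfying assignment: P ↦ true, Q ↦ false, R ↦ true, S ↦ false, T ↦ false, U ↦ true, V ↦ true.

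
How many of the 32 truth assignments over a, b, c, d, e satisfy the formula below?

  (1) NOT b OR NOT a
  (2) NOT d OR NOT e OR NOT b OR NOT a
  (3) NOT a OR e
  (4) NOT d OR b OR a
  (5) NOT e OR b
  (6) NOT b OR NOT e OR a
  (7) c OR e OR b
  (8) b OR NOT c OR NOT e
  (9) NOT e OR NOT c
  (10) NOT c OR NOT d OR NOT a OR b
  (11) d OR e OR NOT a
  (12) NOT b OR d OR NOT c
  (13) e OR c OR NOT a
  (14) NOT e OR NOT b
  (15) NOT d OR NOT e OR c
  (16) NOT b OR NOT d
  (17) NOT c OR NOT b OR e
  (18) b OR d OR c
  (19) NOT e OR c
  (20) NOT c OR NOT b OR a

There are 2^5 = 32 truth assignments over (a, b, c, d, e).
Split on e. With e = true, the clauses containing e are satisfied and NOT e drops from the rest; 0 of the 2^4 = 16 assignments to the other variables satisfy what remains.
With e = false, by the same count on the reduced clause set, 2 assignments work.
(One model: a=F, b=F, c=T, d=F, e=F.)
Total: 0 + 2 = 2.

2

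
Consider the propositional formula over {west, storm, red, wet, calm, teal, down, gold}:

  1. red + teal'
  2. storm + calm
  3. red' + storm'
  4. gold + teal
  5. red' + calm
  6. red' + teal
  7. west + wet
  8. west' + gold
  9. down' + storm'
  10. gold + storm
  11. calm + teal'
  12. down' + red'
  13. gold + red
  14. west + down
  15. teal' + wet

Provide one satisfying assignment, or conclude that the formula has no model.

Branch on red: set red = 0.
(teal') alone gives teal = 0.
(gold) alone gives gold = 1.
Branch on storm: set storm = 1.
(down') alone gives down = 0.
(west) alone gives west = 1.
No clause remains; wet, calm are free.

west=1; storm=1; red=0; wet=0; calm=1; teal=0; down=0; gold=1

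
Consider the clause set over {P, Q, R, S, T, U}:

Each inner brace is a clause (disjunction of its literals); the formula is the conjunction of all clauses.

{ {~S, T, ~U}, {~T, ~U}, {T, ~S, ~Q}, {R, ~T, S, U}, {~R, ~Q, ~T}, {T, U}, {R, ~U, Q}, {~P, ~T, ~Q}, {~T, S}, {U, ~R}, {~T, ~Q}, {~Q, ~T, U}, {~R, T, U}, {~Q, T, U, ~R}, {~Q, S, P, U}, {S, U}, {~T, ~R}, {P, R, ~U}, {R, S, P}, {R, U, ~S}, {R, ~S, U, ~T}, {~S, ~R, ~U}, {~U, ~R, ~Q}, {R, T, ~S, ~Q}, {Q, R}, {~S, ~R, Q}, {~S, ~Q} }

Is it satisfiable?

Yes

Case T = 0:
The clause (U) is unit, so U = 1.
The clause (~S) is unit, so S = 0.
Case R = 0:
The clause (Q) is unit, so Q = 1.
The clause (P) is unit, so P = 1.
All clauses are satisfied.
A satisfying assignment: P=1; Q=1; R=0; S=0; T=0; U=1.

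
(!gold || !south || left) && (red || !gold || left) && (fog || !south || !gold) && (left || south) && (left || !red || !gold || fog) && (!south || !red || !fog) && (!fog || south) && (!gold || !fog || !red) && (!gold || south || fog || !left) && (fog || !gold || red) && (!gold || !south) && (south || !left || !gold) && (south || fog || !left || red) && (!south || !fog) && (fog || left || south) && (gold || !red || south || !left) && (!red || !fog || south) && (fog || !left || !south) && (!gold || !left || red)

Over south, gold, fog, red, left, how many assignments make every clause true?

There are 2^5 = 32 truth assignments over (south, gold, fog, red, left).
Split on red. With red = true, the clauses containing red are satisfied and !red drops from the rest; 1 of the 2^4 = 16 assignments to the other variables satisfy what remains.
With red = false, by the same count on the reduced clause set, 1 assignment works.
(One model: south=T, gold=F, fog=F, red=F, left=F.)
Total: 1 + 1 = 2.

2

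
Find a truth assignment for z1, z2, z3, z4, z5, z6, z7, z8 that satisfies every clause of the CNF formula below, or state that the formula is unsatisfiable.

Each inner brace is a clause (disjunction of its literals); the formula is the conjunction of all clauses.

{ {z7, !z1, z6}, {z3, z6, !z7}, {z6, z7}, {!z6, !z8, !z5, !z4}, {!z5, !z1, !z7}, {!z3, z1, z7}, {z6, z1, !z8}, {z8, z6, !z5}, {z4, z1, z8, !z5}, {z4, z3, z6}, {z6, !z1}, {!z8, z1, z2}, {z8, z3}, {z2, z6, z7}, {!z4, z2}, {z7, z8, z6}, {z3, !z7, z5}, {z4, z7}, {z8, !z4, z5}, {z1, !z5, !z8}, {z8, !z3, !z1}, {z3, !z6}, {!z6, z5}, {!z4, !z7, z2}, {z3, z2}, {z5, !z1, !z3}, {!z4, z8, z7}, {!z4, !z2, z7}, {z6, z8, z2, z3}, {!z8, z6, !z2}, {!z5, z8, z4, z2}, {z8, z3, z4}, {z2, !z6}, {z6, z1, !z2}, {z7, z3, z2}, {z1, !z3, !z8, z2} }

Try z6 = true.
(z3) alone gives z3 = true.
(z5) alone gives z5 = true.
(z2) alone gives z2 = true.
Try z8 = false.
(!z1) alone gives z1 = false.
(z7) alone gives z7 = true.
(z4) alone gives z4 = true.
This assignment satisfies each clause.

z1: false, z2: true, z3: true, z4: true, z5: true, z6: true, z7: true, z8: false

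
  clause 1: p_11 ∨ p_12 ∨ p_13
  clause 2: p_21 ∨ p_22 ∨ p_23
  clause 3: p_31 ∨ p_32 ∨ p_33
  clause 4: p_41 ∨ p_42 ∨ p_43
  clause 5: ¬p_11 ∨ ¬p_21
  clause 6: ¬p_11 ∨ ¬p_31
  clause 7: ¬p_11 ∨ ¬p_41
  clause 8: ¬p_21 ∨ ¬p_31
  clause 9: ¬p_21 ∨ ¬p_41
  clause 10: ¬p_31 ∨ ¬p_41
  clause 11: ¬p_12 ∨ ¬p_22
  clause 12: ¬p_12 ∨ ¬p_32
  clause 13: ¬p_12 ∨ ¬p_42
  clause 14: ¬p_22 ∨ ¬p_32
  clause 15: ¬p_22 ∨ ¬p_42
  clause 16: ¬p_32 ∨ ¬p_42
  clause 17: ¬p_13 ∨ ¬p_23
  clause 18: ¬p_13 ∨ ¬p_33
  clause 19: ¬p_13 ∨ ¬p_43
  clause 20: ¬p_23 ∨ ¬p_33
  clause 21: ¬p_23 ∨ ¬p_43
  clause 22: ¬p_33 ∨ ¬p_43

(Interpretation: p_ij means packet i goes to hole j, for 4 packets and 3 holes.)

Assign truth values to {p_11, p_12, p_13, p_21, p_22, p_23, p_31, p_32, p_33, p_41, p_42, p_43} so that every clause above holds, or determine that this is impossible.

Try p_11 = False.
Try p_12 = True.
Unit clause (¬p_22) forces p_22 = False.
Unit clause (¬p_32) forces p_32 = False.
Unit clause (¬p_42) forces p_42 = False.
Try p_21 = True.
Unit clause (¬p_31) forces p_31 = False.
Unit clause (p_33) forces p_33 = True.
Unit clause (¬p_41) forces p_41 = False.
Unit clause (p_43) forces p_43 = True.
But (¬p_43) is also a unit clause — contradiction.
So p_21 must be the other value — set p_21 = False.
Unit clause (p_23) forces p_23 = True.
Unit clause (¬p_13) forces p_13 = False.
Unit clause (¬p_33) forces p_33 = False.
Unit clause (p_31) forces p_31 = True.
Unit clause (¬p_41) forces p_41 = False.
Unit clause (p_43) forces p_43 = True.
But (¬p_43) is also a unit clause — contradiction.
Both values of p_21 lead to a conflict.
So p_12 must be the other value — set p_12 = False.
Unit clause (p_13) forces p_13 = True.
Unit clause (¬p_23) forces p_23 = False.
Unit clause (¬p_33) forces p_33 = False.
Unit clause (¬p_43) forces p_43 = False.
Try p_21 = True.
Unit clause (¬p_31) forces p_31 = False.
Unit clause (p_32) forces p_32 = True.
Unit clause (¬p_41) forces p_41 = False.
Unit clause (p_42) forces p_42 = True.
But (¬p_42) is also a unit clause — contradiction.
So p_21 must be the other value — set p_21 = False.
Unit clause (p_22) forces p_22 = True.
Unit clause (¬p_32) forces p_32 = False.
Unit clause (p_31) forces p_31 = True.
Unit clause (¬p_41) forces p_41 = False.
Unit clause (p_42) forces p_42 = True.
But (¬p_42) is also a unit clause — contradiction.
Both values of p_21 lead to a conflict.
Both values of p_12 lead to a conflict.
So p_11 must be the other value — set p_11 = True.
Unit clause (¬p_21) forces p_21 = False.
Unit clause (¬p_31) forces p_31 = False.
Unit clause (¬p_41) forces p_41 = False.
Try p_22 = True.
Unit clause (¬p_12) forces p_12 = False.
Unit clause (¬p_32) forces p_32 = False.
Unit clause (p_33) forces p_33 = True.
Unit clause (¬p_42) forces p_42 = False.
Unit clause (p_43) forces p_43 = True.
But (¬p_43) is also a unit clause — contradiction.
So p_22 must be the other value — set p_22 = False.
Unit clause (p_23) forces p_23 = True.
Unit clause (¬p_13) forces p_13 = False.
Unit clause (¬p_33) forces p_33 = False.
Unit clause (p_32) forces p_32 = True.
Unit clause (¬p_12) forces p_12 = False.
Unit clause (¬p_42) forces p_42 = False.
Unit clause (p_43) forces p_43 = True.
But (¬p_43) is also a unit clause — contradiction.
Both values of p_22 lead to a conflict.
Both values of p_11 lead to a conflict.

UNSATISFIABLE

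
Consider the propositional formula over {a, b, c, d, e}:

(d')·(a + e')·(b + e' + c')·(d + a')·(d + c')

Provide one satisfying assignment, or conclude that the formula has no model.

(d') alone gives d = 0.
(a') alone gives a = 0.
(e') alone gives e = 0.
(c') alone gives c = 0.
All clauses hold; b can take either value.

a: 0; b: 0; c: 0; d: 0; e: 0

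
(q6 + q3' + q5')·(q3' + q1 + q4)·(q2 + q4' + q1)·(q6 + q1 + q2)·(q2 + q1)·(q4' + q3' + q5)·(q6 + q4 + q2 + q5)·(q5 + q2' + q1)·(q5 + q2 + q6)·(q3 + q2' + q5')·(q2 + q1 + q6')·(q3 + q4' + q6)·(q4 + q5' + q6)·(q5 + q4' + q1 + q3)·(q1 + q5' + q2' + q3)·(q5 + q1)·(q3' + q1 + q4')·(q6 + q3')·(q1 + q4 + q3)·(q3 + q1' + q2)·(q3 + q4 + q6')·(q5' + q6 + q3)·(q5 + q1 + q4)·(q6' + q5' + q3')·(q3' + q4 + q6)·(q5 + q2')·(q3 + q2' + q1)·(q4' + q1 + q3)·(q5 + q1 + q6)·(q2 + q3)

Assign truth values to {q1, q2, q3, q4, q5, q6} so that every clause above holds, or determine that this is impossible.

Branch on q2: set q2 = 0.
From the singleton clause (q1), q1 = 1.
From the singleton clause (q3), q3 = 1.
From the singleton clause (q6), q6 = 1.
From the singleton clause (q5'), q5 = 0.
From the singleton clause (q4'), q4 = 0.
All clauses are satisfied.

q1=1; q2=0; q3=1; q4=0; q5=0; q6=1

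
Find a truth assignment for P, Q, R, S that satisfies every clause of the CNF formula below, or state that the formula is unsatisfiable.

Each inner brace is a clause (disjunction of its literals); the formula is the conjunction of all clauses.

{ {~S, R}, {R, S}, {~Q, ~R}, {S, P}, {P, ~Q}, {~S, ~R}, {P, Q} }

Try S = 0.
(R) alone gives R = 1.
(~Q) alone gives Q = 0.
(P) alone gives P = 1.
Every clause now holds.

P ↦ 1,  Q ↦ 0,  R ↦ 1,  S ↦ 0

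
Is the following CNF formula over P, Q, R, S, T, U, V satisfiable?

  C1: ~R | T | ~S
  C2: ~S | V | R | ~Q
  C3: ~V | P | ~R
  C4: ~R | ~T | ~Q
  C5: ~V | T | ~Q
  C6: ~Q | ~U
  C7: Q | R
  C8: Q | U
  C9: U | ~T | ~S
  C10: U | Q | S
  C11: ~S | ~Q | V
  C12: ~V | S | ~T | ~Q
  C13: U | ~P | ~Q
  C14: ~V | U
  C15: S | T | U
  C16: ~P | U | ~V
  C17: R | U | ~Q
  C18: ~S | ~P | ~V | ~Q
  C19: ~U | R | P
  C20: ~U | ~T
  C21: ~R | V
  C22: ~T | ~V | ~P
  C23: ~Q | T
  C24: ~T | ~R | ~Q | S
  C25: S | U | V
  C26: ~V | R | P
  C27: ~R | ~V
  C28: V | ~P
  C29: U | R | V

No, unsatisfiable

Case Q = 0:
(R) alone gives R = 1.
(U) alone gives U = 1.
(~T) alone gives T = 0.
(~S) alone gives S = 0.
(V) alone gives V = 1.
That conflicts with the unit clause (~V).
Undo Q and try Q = 1.
(~U) alone gives U = 0.
(~P) alone gives P = 0.
(~V) alone gives V = 0.
(~S) alone gives S = 0.
That conflicts with the unit clause (S).
Neither Q = 1 nor Q = 0 works.
No assignment satisfies every clause.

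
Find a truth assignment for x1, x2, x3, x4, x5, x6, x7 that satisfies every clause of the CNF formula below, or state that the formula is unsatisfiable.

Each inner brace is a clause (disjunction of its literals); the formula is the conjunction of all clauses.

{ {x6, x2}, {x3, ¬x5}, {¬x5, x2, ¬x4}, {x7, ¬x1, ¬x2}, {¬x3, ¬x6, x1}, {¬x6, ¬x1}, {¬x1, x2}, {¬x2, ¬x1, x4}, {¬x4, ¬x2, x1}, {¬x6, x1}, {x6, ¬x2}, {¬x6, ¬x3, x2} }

UNSATISFIABLE

Case x6 = True:
From the singleton clause (¬x1), x1 = False.
That conflicts with the unit clause (x1).
So x6 must be the other value — set x6 = False.
From the singleton clause (x2), x2 = True.
That conflicts with the unit clause (¬x2).
Both values of x6 lead to a conflict.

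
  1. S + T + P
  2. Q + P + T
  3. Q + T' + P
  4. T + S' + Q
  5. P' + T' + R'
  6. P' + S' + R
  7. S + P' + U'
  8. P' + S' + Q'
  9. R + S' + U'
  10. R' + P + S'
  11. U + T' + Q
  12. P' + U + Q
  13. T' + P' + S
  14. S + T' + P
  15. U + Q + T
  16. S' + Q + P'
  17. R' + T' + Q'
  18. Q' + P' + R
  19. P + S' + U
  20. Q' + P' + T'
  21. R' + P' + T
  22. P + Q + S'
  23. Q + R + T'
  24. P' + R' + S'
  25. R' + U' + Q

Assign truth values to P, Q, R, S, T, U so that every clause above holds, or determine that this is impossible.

Try S = 1.
Try T = 1.
Try Q = 1.
From the singleton clause (P'), P = 0.
From the singleton clause (R'), R = 0.
From the singleton clause (U'), U = 0.
Now (U) is unsatisfied and unit — conflict.
Backtrack on Q: now try Q = 0.
From the singleton clause (P), P = 1.
Now (P') is unsatisfied and unit — conflict.
Both values of Q lead to a conflict.
Backtrack on T: now try T = 0.
From the singleton clause (Q), Q = 1.
From the singleton clause (P'), P = 0.
From the singleton clause (R'), R = 0.
From the singleton clause (U'), U = 0.
Now (U) is unsatisfied and unit — conflict.
Both values of T lead to a conflict.
Backtrack on S: now try S = 0.
Try T = 1.
From the singleton clause (P'), P = 0.
Now (P) is unsatisfied and unit — conflict.
Backtrack on T: now try T = 0.
From the singleton clause (P), P = 1.
From the singleton clause (U'), U = 0.
From the singleton clause (Q), Q = 1.
From the singleton clause (R), R = 1.
Now (R') is unsatisfied and unit — conflict.
Both values of T lead to a conflict.
Both values of S lead to a conflict.

UNSATISFIABLE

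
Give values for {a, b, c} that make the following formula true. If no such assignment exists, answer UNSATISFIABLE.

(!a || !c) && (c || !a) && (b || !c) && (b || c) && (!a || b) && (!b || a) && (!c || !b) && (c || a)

UNSATISFIABLE

Suppose a = false.
The clause (!b) is unit, so b = false.
The clause (!c) is unit, so c = false.
That conflicts with the unit clause (c).
So a must be the other value — set a = true.
The clause (!c) is unit, so c = false.
That conflicts with the unit clause (c).
Neither a = true nor a = false works.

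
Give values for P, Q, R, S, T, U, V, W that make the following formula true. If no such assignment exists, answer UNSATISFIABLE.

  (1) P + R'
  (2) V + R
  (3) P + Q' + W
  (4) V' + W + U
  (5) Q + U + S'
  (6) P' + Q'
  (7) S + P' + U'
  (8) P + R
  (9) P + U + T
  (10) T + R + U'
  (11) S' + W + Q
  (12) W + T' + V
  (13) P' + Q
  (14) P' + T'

Case P = 1:
From the singleton clause (Q'), Q = 0.
Now (Q) is unsatisfied and unit — conflict.
So P must be the other value — set P = 0.
From the singleton clause (R'), R = 0.
Now (R) is unsatisfied and unit — conflict.
Neither P = 1 nor P = 0 works.

UNSATISFIABLE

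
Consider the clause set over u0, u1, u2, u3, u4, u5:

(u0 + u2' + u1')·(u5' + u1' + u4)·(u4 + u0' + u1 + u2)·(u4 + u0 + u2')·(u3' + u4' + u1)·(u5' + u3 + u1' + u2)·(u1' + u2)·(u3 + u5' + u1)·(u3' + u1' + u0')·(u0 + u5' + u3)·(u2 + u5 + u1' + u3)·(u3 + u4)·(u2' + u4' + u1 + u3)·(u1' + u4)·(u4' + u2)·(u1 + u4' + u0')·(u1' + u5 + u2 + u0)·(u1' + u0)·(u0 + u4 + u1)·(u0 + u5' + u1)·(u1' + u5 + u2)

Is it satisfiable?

Try u1 = 0.
Try u3 = 1.
The clause (u4') is unit, so u4 = 0.
The clause (u0) is unit, so u0 = 1.
The clause (u2) is unit, so u2 = 1.
No clause remains; u5 is free.
A satisfying assignment: u0 ↦ 1; u1 ↦ 0; u2 ↦ 1; u3 ↦ 1; u4 ↦ 0; u5 ↦ 1.

Yes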